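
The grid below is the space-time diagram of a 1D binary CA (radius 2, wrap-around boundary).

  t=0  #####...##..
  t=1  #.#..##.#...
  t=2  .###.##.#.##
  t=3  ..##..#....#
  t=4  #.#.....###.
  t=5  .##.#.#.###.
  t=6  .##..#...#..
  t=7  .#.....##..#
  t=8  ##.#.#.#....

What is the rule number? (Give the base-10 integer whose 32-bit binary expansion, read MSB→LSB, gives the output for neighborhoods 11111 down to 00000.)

  [31] ##### => #  t=0,i=2
  [30] ####. => .  t=0,i=3
  [29] ###.# => #  t=2,i=3
  [28] ###.. => .  t=0,i=4
  [27] ##.## => .  t=2,i=0
  [26] ##.#. => .  t=1,i=7
  [25] ##..# => .  t=0,i=10
  [24] ##... => #  t=0,i=5
  [23] #.### => .  t=2,i=1
  [22] #.##. => .  t=2,i=5
  [21] #.#.# => .  t=2,i=8
  [20] #.#.. => #  t=1,i=2
  [19] #..## => .  t=0,i=11
  [18] #..#. => .  t=3,i=5
  [17] #...# => #  t=0,i=6
  [16] #.... => #  t=3,i=8
  [15] .#### => .  t=0,i=1
  [14] .###. => #  t=2,i=2
  [13] .##.# => #  t=1,i=6
  [12] .##.. => .  t=0,i=9
  [11] .#.## => .  t=2,i=9
  [10] .#.#. => #  t=1,i=1
  [9] .#..# => #  t=1,i=3
  [8] .#... => .  t=1,i=9
  [7] ..### => #  t=0,i=0
  [6] ..##. => #  t=0,i=8
  [5] ..#.# => .  t=1,i=0
  [4] ..#.. => .  t=3,i=6
  [3] ...## => .  t=0,i=7
  [2] ...#. => #  t=1,i=11
  [1] ....# => #  t=3,i=9
  [0] ..... => .  t=4,i=5
  bits 10100001000100110110011011000110 = 2702403270

2702403270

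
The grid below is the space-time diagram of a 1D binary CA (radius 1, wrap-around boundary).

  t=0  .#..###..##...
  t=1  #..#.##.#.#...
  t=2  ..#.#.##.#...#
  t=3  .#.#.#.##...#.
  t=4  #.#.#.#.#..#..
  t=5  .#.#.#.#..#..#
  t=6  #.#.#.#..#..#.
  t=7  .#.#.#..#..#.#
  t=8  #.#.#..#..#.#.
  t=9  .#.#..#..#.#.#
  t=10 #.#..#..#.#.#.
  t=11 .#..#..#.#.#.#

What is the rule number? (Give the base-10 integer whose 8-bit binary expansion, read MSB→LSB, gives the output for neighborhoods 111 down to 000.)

226

  nb ###: next=#  (t=0,i=5, bit7=1)
  nb ##.: next=#  (t=0,i=6, bit6=1)
  nb #.#: next=#  (t=1,i=4, bit5=1)
  nb #..: next=.  (t=0,i=2, bit4=0)
  nb .##: next=.  (t=0,i=4, bit3=0)
  nb .#.: next=.  (t=0,i=1, bit2=0)
  nb ..#: next=#  (t=0,i=0, bit1=1)
  nb ...: next=.  (t=0,i=12, bit0=0)
  bits 11100010 = 226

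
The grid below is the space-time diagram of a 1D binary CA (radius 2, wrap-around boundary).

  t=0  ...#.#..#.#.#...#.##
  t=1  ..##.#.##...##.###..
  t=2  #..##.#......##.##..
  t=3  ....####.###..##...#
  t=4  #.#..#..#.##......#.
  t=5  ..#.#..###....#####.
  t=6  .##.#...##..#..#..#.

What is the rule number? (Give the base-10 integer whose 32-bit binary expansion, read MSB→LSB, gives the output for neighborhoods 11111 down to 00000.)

471132455

  ##### -> .   bit 31 = 0  t=5,i=16
  ####. -> .   bit 30 = 0  t=3,i=6
  ###.# -> .   bit 29 = 0  t=3,i=7
  ###.. -> #   bit 28 = 1  t=1,i=17
  ##.## -> #   bit 27 = 1  t=1,i=14
  ##.#. -> #   bit 26 = 1  t=1,i=4
  ##..# -> .   bit 25 = 0  t=2,i=18
  ##... -> .   bit 24 = 0  t=0,i=0
  #.### -> .   bit 23 = 0  t=1,i=15
  #.##. -> .   bit 22 = 0  t=0,i=18
  #.#.# -> .   bit 21 = 0  t=0,i=10
  #.#.. -> #   bit 20 = 1  t=0,i=5
  #..## -> .   bit 19 = 0  t=2,i=2
  #..#. -> #   bit 18 = 1  t=0,i=7
  #...# -> .   bit 17 = 0  t=0,i=1
  #.... -> .   bit 16 = 0  t=1,i=19
  .#### -> #   bit 15 = 1  t=3,i=5
  .###. -> #   bit 14 = 1  t=1,i=16
  .##.# -> #   bit 13 = 1  t=1,i=3
  .##.. -> .   bit 12 = 0  t=0,i=19
  .#.## -> #   bit 11 = 1  t=0,i=17
  .#.#. -> .   bit 10 = 0  t=0,i=4
  .#..# -> .   bit 9 = 0  t=0,i=6
  .#... -> #   bit 8 = 1  t=0,i=13
  ..### -> .   bit 7 = 0  t=3,i=4
  ..##. -> .   bit 6 = 0  t=1,i=2
  ..#.# -> #   bit 5 = 1  t=0,i=3
  ..#.. -> .   bit 4 = 0  t=2,i=0
  ...## -> .   bit 3 = 0  t=1,i=1
  ...#. -> #   bit 2 = 1  t=0,i=2
  ....# -> #   bit 1 = 1  t=1,i=0
  ..... -> #   bit 0 = 1  t=2,i=9
  bits 00011100000101001110100100100111 = 471132455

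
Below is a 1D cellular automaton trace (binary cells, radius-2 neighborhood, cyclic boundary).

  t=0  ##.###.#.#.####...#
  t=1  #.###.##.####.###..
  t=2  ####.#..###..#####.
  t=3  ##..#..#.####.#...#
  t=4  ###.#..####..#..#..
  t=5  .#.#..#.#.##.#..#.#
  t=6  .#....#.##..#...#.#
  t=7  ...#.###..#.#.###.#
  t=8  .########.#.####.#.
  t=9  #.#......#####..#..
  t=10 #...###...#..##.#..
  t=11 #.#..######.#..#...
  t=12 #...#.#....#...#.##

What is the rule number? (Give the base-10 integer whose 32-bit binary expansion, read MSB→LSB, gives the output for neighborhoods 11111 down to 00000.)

531351605

  #####|.  b31=0 t=2,i=15
  ####.|.  b30=0 t=0,i=13
  ###.#|.  b29=0 t=0,i=1
  ###..|#  b28=1 t=0,i=14
  ##.##|#  b27=1 t=0,i=2
  ##.#.|#  b26=1 t=0,i=6
  ##..#|#  b25=1 t=1,i=17
  ##...|#  b24=1 t=0,i=15
  #.###|#  b23=1 t=0,i=3
  #.##.|.  b22=0 t=1,i=6
  #.#.#|#  b21=1 t=0,i=7
  #.#..|.  b20=0 t=2,i=5
  #..##|#  b19=1 t=2,i=7
  #..#.|.  b18=0 t=1,i=18
  #...#|#  b17=1 t=0,i=16
  #....|#  b16=1 t=6,i=3
  .####|#  b15=1 t=0,i=12
  .###.|#  b14=1 t=0,i=0
  .##.#|.  b13=0 t=1,i=7
  .##..|.  b12=0 t=6,i=9
  .#.##|#  b11=1 t=0,i=10
  .#.#.|.  b10=0 t=0,i=8
  .#..#|.  b9=0 t=2,i=6
  .#...|.  b8=0 t=3,i=15
  ..###|.  b7=0 t=0,i=18
  ..##.|.  b6=0 t=10,i=13
  ..#.#|#  b5=1 t=1,i=0
  ..#..|#  b4=1 t=3,i=4
  ...##|.  b3=0 t=0,i=17
  ...#.|#  b2=1 t=6,i=5
  ....#|.  b1=0 t=6,i=4
  .....|#  b0=1 t=9,i=5
  bits 00011111101010111100100000110101 = 531351605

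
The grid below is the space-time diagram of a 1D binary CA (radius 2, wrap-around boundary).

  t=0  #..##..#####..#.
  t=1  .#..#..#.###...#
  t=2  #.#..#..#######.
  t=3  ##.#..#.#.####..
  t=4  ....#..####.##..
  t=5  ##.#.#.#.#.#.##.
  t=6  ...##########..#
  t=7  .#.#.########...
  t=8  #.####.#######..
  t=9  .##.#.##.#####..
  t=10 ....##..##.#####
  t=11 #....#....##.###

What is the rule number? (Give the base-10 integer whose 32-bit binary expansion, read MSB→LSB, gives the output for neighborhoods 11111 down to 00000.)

3651296901

  [31] ##### => #  t=0,i=9
  [30] ####. => #  t=0,i=10
  [29] ###.# => .  t=2,i=14
  [28] ###.. => #  t=0,i=11
  [27] ##.## => #  t=4,i=11
  [26] ##.#. => .  t=2,i=15
  [25] ##..# => .  t=0,i=5
  [24] ##... => #  t=1,i=12
  [23] #.### => #  t=1,i=9
  [22] #.##. => .  t=4,i=12
  [21] #.#.# => #  t=2,i=0
  [20] #.#.. => .  t=0,i=0
  [19] #..## => .  t=0,i=2
  [18] #..#. => .  t=0,i=13
  [17] #...# => #  t=1,i=13
  [16] #.... => .  t=4,i=15
  [15] .#### => .  t=0,i=8
  [14] .###. => #  t=1,i=10
  [13] .##.# => .  t=3,i=1
  [12] .##.. => #  t=0,i=4
  [11] .#.## => #  t=1,i=8
  [10] .#.#. => #  t=0,i=15
  [9] .#..# => #  t=0,i=1
  [8] .#... => .  t=6,i=0
  [7] ..### => #  t=0,i=7
  [6] ..##. => .  t=0,i=3
  [5] ..#.# => .  t=0,i=14
  [4] ..#.. => .  t=1,i=4
  [3] ...## => .  t=6,i=2
  [2] ...#. => #  t=1,i=14
  [1] ....# => .  t=4,i=2
  [0] ..... => #  t=4,i=0
  bits 11011001101000100101111010000101 = 3651296901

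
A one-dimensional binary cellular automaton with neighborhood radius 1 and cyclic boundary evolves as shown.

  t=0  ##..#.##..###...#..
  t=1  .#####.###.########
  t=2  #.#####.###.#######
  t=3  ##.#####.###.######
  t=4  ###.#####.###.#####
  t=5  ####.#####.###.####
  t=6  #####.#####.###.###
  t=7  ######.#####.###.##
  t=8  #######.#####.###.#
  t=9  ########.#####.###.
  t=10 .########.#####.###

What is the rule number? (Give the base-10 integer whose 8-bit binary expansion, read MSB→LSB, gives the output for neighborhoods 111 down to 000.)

247

  ### -> #   bit 7 = 1  t=0,i=11
  ##. -> #   bit 6 = 1  t=0,i=1
  #.# -> #   bit 5 = 1  t=0,i=5
  #.. -> #   bit 4 = 1  t=0,i=2
  .## -> .   bit 3 = 0  t=0,i=0
  .#. -> #   bit 2 = 1  t=0,i=4
  ..# -> #   bit 1 = 1  t=0,i=3
  ... -> #   bit 0 = 1  t=0,i=14
  bits 11110111 = 247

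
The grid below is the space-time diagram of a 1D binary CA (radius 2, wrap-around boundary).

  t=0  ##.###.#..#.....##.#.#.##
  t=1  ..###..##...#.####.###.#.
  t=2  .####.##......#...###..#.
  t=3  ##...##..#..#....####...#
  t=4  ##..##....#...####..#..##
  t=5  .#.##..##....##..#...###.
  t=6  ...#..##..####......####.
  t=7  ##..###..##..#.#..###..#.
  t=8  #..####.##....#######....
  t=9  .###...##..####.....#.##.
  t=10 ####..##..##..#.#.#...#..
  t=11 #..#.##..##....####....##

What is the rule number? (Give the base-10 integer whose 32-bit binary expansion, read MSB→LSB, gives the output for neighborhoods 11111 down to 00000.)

  [31] ##### => .  t=8,i=16
  [30] ####. => .  t=0,i=0
  [29] ###.# => .  t=0,i=1
  [28] ###.. => #  t=1,i=4
  [27] ##.## => #  t=0,i=2
  [26] ##.#. => .  t=0,i=6
  [25] ##..# => .  t=1,i=5
  [24] ##... => .  t=1,i=9
  [23] #.### => #  t=0,i=3
  [22] #.##. => #  t=2,i=6
  [21] #.#.# => #  t=0,i=19
  [20] #.#.. => #  t=0,i=7
  [19] #..## => #  t=1,i=6
  [18] #..#. => .  t=0,i=9
  [17] #...# => .  t=1,i=0
  [16] #.... => #  t=0,i=12
  [15] .#### => .  t=0,i=24
  [14] .###. => #  t=0,i=4
  [13] .##.# => #  t=0,i=17
  [12] .##.. => .  t=1,i=8
  [11] .#.## => .  t=0,i=22
  [10] .#.#. => #  t=0,i=20
  [9] .#..# => #  t=0,i=8
  [8] .#... => .  t=0,i=11
  [7] ..### => #  t=1,i=2
  [6] ..##. => #  t=0,i=16
  [5] ..#.# => .  t=1,i=12
  [4] ..#.. => .  t=0,i=10
  [3] ...## => #  t=0,i=15
  [2] ...#. => .  t=1,i=11
  [1] ....# => #  t=0,i=14
  [0] ..... => .  t=0,i=13
  bits 00011000111110010110011011001010 = 418997962

418997962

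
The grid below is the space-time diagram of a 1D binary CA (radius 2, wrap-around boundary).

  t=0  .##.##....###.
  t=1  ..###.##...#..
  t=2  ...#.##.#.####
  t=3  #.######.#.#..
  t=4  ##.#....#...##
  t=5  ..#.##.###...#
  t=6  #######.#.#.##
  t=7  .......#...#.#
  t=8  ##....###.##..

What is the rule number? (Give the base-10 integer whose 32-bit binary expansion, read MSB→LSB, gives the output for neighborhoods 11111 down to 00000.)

  nb #####: next=.  (t=3,i=4, bit31=0)
  nb ####.: next=.  (t=2,i=12, bit30=0)
  nb ###.#: next=.  (t=1,i=4, bit29=0)
  nb ###..: next=.  (t=0,i=12, bit28=0)
  nb ##.##: next=#  (t=0,i=3, bit27=1)
  nb ##.#.: next=#  (t=2,i=7, bit26=1)
  nb ##..#: next=.  (t=0,i=13, bit25=0)
  nb ##...: next=#  (t=0,i=6, bit24=1)
  nb #.###: next=.  (t=2,i=10, bit23=0)
  nb #.##.: next=#  (t=0,i=4, bit22=1)
  nb #.#.#: next=.  (t=2,i=8, bit21=0)
  nb #.#..: next=.  (t=3,i=11, bit20=0)
  nb #..##: next=.  (t=0,i=0, bit19=0)
  nb #..#.: next=#  (t=3,i=13, bit18=1)
  nb #...#: next=.  (t=1,i=9, bit17=0)
  nb #....: next=#  (t=0,i=7, bit16=1)
  nb .####: next=#  (t=2,i=11, bit15=1)
  nb .###.: next=#  (t=0,i=11, bit14=1)
  nb .##.#: next=#  (t=0,i=2, bit13=1)
  nb .##..: next=.  (t=0,i=5, bit12=0)
  nb .#.##: next=#  (t=2,i=4, bit11=1)
  nb .#.#.: next=.  (t=3,i=10, bit10=0)
  nb .#..#: next=#  (t=3,i=12, bit9=1)
  nb .#...: next=#  (t=1,i=12, bit8=1)
  nb ..###: next=.  (t=0,i=10, bit7=0)
  nb ..##.: next=.  (t=0,i=1, bit6=0)
  nb ..#.#: next=#  (t=2,i=3, bit5=1)
  nb ..#..: next=#  (t=1,i=11, bit4=1)
  nb ...##: next=.  (t=0,i=9, bit3=0)
  nb ...#.: next=#  (t=1,i=10, bit2=1)
  nb ....#: next=.  (t=0,i=8, bit1=0)
  nb .....: next=.  (t=7,i=2, bit0=0)
  bits 00001101010001011110101100110100 = 222686004

222686004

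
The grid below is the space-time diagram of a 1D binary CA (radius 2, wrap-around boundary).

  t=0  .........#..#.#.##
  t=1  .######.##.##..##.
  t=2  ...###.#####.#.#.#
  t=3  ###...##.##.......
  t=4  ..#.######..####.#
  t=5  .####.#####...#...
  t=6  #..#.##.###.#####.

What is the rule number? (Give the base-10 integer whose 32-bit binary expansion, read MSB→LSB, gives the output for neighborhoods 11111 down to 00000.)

  #####|#  b31=1 t=1,i=3
  ####.|#  b30=1 t=1,i=5
  ###.#|.  b29=0 t=1,i=6
  ###..|#  b28=1 t=3,i=2
  ##.##|#  b27=1 t=1,i=7
  ##.#.|.  b26=0 t=2,i=12
  ##..#|#  b25=1 t=1,i=13
  ##...|.  b24=0 t=0,i=0
  #.###|#  b23=1 t=2,i=7
  #.##.|#  b22=1 t=0,i=16
  #.#.#|.  b21=0 t=0,i=14
  #.#..|.  b20=0 t=2,i=17
  #..##|.  b19=0 t=1,i=0
  #..#.|#  b18=1 t=0,i=11
  #...#|#  b17=1 t=2,i=1
  #....|#  b16=1 t=0,i=1
  .####|.  b15=0 t=1,i=2
  .###.|.  b14=0 t=2,i=4
  .##.#|#  b13=1 t=1,i=9
  .##..|.  b12=0 t=0,i=17
  .#.##|#  b11=1 t=0,i=15
  .#.#.|.  b10=0 t=0,i=13
  .#..#|.  b9=0 t=0,i=10
  .#...|#  b8=1 t=2,i=0
  ..###|.  b7=0 t=1,i=1
  ..##.|#  b6=1 t=1,i=15
  ..#.#|#  b5=1 t=0,i=12
  ..#..|#  b4=1 t=0,i=9
  ...##|#  b3=1 t=2,i=2
  ...#.|#  b2=1 t=0,i=8
  ....#|.  b1=0 t=0,i=7
  .....|#  b0=1 t=0,i=2
  bits 11011010110001110010100101111101 = 3670485373

3670485373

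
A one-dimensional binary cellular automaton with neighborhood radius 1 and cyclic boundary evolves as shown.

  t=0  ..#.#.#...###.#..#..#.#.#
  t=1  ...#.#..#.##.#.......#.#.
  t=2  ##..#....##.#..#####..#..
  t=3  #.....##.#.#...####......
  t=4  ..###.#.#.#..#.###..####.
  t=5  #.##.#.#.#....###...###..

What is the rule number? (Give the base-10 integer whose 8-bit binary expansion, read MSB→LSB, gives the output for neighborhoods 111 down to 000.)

  [7] ### => #  t=0,i=11
  [6] ##. => .  t=0,i=12
  [5] #.# => #  t=0,i=3
  [4] #.. => .  t=0,i=0
  [3] .## => #  t=0,i=10
  [2] .#. => .  t=0,i=2
  [1] ..# => .  t=0,i=1
  [0] ... => #  t=0,i=8
  bits 10101001 = 169

169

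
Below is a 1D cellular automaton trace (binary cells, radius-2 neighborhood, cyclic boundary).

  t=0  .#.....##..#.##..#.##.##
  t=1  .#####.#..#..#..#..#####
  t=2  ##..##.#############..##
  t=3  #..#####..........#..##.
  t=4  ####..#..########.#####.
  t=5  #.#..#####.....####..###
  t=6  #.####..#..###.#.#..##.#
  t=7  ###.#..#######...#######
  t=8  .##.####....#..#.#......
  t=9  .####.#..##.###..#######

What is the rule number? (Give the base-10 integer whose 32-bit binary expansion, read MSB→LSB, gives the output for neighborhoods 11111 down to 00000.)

1759470547

  [31] ##### => .  t=1,i=3
  [30] ####. => #  t=1,i=4
  [29] ###.# => #  t=1,i=5
  [28] ###.. => .  t=2,i=1
  [27] ##.## => #  t=0,i=21
  [26] ##.#. => .  t=0,i=0
  [25] ##..# => .  t=0,i=9
  [24] ##... => .  t=3,i=8
  [23] #.### => #  t=1,i=1
  [22] #.##. => #  t=0,i=13
  [21] #.#.# => .  t=6,i=15
  [20] #.#.. => #  t=0,i=1
  [19] #..## => #  t=1,i=18
  [18] #..#. => #  t=0,i=10
  [17] #...# => #  t=7,i=15
  [16] #.... => #  t=0,i=3
  [15] .#### => .  t=1,i=2
  [14] .###. => #  t=6,i=12
  [13] .##.# => #  t=0,i=20
  [12] .##.. => .  t=0,i=8
  [11] .#.## => .  t=0,i=12
  [10] .#.#. => .  t=6,i=16
  [9] .#..# => #  t=1,i=8
  [8] .#... => #  t=0,i=2
  [7] ..### => #  t=1,i=19
  [6] ..##. => #  t=0,i=7
  [5] ..#.# => .  t=0,i=11
  [4] ..#.. => #  t=1,i=10
  [3] ...## => .  t=0,i=6
  [2] ...#. => .  t=3,i=17
  [1] ....# => #  t=0,i=5
  [0] ..... => #  t=0,i=4
  bits 01101000110111110110001111010011 = 1759470547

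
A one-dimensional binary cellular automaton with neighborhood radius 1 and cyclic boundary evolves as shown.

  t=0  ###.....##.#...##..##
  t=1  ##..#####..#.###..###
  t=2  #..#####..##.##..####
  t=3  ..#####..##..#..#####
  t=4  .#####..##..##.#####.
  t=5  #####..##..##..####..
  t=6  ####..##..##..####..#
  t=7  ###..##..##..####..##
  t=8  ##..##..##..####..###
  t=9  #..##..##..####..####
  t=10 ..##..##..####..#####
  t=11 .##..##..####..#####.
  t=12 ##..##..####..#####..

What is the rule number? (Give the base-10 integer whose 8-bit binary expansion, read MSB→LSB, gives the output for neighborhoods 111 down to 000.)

143

  [7] ### => #  t=0,i=0
  [6] ##. => .  t=0,i=2
  [5] #.# => .  t=0,i=10
  [4] #.. => .  t=0,i=3
  [3] .## => #  t=0,i=8
  [2] .#. => #  t=0,i=11
  [1] ..# => #  t=0,i=7
  [0] ... => #  t=0,i=4
  bits 10001111 = 143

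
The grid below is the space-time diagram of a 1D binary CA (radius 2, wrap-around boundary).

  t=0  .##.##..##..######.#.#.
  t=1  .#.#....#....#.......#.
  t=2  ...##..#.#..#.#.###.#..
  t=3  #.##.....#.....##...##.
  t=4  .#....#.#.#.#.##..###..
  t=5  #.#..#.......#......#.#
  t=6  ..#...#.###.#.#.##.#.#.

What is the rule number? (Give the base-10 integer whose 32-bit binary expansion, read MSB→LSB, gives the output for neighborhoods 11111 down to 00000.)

  ##### -> .   bit 31 = 0  t=0,i=14
  ####. -> .   bit 30 = 0  t=0,i=16
  ###.# -> .   bit 29 = 0  t=0,i=17
  ###.. -> #   bit 28 = 1  t=4,i=20
  ##.## -> #   bit 27 = 1  t=0,i=3
  ##.#. -> .   bit 26 = 0  t=0,i=18
  ##..# -> .   bit 25 = 0  t=0,i=6
  ##... -> .   bit 24 = 0  t=3,i=4
  #.### -> #   bit 23 = 1  t=2,i=16
  #.##. -> .   bit 22 = 0  t=0,i=4
  #.#.# -> .   bit 21 = 0  t=0,i=19
  #.#.. -> #   bit 20 = 1  t=0,i=21
  #..## -> .   bit 19 = 0  t=0,i=0
  #..#. -> .   bit 18 = 0  t=1,i=0
  #...# -> #   bit 17 = 1  t=3,i=18
  #.... -> .   bit 16 = 0  t=1,i=5
  .#### -> #   bit 15 = 1  t=0,i=13
  .###. -> .   bit 14 = 0  t=2,i=17
  .##.# -> .   bit 13 = 0  t=0,i=2
  .##.. -> .   bit 12 = 0  t=0,i=5
  .#.## -> #   bit 11 = 1  t=2,i=15
  .#.#. -> .   bit 10 = 0  t=0,i=20
  .#..# -> .   bit 9 = 0  t=0,i=22
  .#... -> #   bit 8 = 1  t=1,i=4
  ..### -> .   bit 7 = 0  t=0,i=12
  ..##. -> #   bit 6 = 1  t=0,i=1
  ..#.# -> .   bit 5 = 0  t=1,i=1
  ..#.. -> .   bit 4 = 0  t=1,i=8
  ...## -> #   bit 3 = 1  t=2,i=2
  ...#. -> #   bit 2 = 1  t=1,i=7
  ....# -> .   bit 1 = 0  t=1,i=6
  ..... -> #   bit 0 = 1  t=1,i=16
  bits 00011000100100101000100101001101 = 412256589

412256589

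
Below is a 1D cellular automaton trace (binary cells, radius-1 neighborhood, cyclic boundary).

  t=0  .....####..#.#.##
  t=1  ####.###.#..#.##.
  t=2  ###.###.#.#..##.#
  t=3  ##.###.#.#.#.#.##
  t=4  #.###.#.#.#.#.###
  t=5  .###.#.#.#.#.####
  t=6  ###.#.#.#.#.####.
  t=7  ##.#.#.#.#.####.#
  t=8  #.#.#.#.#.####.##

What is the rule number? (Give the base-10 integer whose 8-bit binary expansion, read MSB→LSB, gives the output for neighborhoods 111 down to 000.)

  ### -> #   bit 7 = 1  t=0,i=6
  ##. -> .   bit 6 = 0  t=0,i=8
  #.# -> #   bit 5 = 1  t=0,i=12
  #.. -> #   bit 4 = 1  t=0,i=0
  .## -> #   bit 3 = 1  t=0,i=5
  .#. -> .   bit 2 = 0  t=0,i=11
  ..# -> .   bit 1 = 0  t=0,i=4
  ... -> #   bit 0 = 1  t=0,i=1
  bits 10111001 = 185

185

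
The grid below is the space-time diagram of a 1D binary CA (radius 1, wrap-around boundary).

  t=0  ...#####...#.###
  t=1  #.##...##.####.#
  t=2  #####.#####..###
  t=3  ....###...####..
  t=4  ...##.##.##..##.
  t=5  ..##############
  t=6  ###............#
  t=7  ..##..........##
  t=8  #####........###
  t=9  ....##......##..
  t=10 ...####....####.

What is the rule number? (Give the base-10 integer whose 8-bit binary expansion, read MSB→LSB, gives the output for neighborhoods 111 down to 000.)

126

  ###|.  b7=0 t=0,i=4
  ##.|#  b6=1 t=0,i=7
  #.#|#  b5=1 t=0,i=12
  #..|#  b4=1 t=0,i=0
  .##|#  b3=1 t=0,i=3
  .#.|#  b2=1 t=0,i=11
  ..#|#  b1=1 t=0,i=2
  ...|.  b0=0 t=0,i=1
  bits 01111110 = 126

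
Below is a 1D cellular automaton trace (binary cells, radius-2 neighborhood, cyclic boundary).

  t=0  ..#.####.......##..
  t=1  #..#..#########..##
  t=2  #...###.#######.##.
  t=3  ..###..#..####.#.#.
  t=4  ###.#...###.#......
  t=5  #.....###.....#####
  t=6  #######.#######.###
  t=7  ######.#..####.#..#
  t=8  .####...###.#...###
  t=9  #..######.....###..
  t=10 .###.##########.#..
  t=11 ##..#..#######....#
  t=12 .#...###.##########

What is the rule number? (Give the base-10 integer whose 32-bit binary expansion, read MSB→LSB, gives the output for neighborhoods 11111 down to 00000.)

  nb #####: next=#  (t=1,i=8, bit31=1)
  nb ####.: next=#  (t=0,i=6, bit30=1)
  nb ###.#: next=.  (t=2,i=6, bit29=0)
  nb ###..: next=#  (t=0,i=7, bit28=1)
  nb ##.##: next=#  (t=2,i=7, bit27=1)
  nb ##.#.: next=.  (t=2,i=18, bit26=0)
  nb ##..#: next=.  (t=1,i=1, bit25=0)
  nb ##...: next=#  (t=0,i=8, bit24=1)
  nb #.###: next=.  (t=0,i=4, bit23=0)
  nb #.##.: next=.  (t=2,i=16, bit22=0)
  nb #.#.#: next=.  (t=3,i=15, bit21=0)
  nb #.#..: next=.  (t=2,i=0, bit20=0)
  nb #..##: next=#  (t=1,i=5, bit19=1)
  nb #..#.: next=.  (t=1,i=2, bit18=0)
  nb #...#: next=#  (t=2,i=2, bit17=1)
  nb #....: next=#  (t=0,i=9, bit16=1)
  nb .####: next=.  (t=0,i=5, bit15=0)
  nb .###.: next=.  (t=1,i=18, bit14=0)
  nb .##.#: next=#  (t=2,i=17, bit13=1)
  nb .##..: next=.  (t=0,i=16, bit12=0)
  nb .#.##: next=#  (t=0,i=3, bit11=1)
  nb .#.#.: next=.  (t=3,i=16, bit10=0)
  nb .#..#: next=#  (t=1,i=4, bit9=1)
  nb .#...: next=.  (t=2,i=1, bit8=0)
  nb ..###: next=#  (t=1,i=6, bit7=1)
  nb ..##.: next=.  (t=0,i=15, bit6=0)
  nb ..#.#: next=.  (t=0,i=2, bit5=0)
  nb ..#..: next=.  (t=1,i=3, bit4=0)
  nb ...##: next=#  (t=0,i=14, bit3=1)
  nb ...#.: next=.  (t=0,i=1, bit2=0)
  nb ....#: next=#  (t=0,i=0, bit1=1)
  nb .....: next=#  (t=0,i=10, bit0=1)
  bits 11011001000010110010101010001011 = 3641387659

3641387659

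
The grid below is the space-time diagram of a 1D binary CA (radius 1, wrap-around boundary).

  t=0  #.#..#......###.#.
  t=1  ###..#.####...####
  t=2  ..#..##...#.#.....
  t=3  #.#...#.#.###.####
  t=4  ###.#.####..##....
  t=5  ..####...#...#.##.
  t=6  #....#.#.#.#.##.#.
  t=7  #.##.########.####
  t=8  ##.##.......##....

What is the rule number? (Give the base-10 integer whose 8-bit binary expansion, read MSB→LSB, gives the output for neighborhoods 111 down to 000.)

101

  nb ###: next=.  (t=0,i=13, bit7=0)
  nb ##.: next=#  (t=0,i=14, bit6=1)
  nb #.#: next=#  (t=0,i=1, bit5=1)
  nb #..: next=.  (t=0,i=3, bit4=0)
  nb .##: next=.  (t=0,i=12, bit3=0)
  nb .#.: next=#  (t=0,i=0, bit2=1)
  nb ..#: next=.  (t=0,i=4, bit1=0)
  nb ...: next=#  (t=0,i=7, bit0=1)
  bits 01100101 = 101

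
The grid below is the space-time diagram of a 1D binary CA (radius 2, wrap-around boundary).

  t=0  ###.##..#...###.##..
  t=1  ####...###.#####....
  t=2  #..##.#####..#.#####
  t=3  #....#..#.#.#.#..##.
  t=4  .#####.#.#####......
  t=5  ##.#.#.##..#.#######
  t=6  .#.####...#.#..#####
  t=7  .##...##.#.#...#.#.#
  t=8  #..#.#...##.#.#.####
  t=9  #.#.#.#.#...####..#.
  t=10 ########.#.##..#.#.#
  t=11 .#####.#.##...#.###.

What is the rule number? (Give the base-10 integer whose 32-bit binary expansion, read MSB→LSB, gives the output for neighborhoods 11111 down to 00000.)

3106229663

  [31] ##### => #  t=1,i=13
  [30] ####. => .  t=1,i=2
  [29] ###.# => #  t=0,i=2
  [28] ###.. => #  t=1,i=3
  [27] ##.## => #  t=0,i=3
  [26] ##.#. => .  t=3,i=19
  [25] ##..# => .  t=0,i=6
  [24] ##... => #  t=1,i=4
  [23] #.### => .  t=1,i=11
  [22] #.##. => .  t=0,i=4
  [21] #.#.# => #  t=3,i=10
  [20] #.#.. => .  t=3,i=0
  [19] #..## => .  t=0,i=19
  [18] #..#. => #  t=0,i=7
  [17] #...# => .  t=0,i=10
  [16] #.... => #  t=1,i=17
  [15] .#### => .  t=1,i=1
  [14] .###. => #  t=0,i=1
  [13] .##.# => .  t=2,i=4
  [12] .##.. => .  t=0,i=5
  [11] .#.## => #  t=2,i=14
  [10] .#.#. => #  t=3,i=9
  [9] .#..# => .  t=3,i=6
  [8] .#... => #  t=0,i=9
  [7] ..### => #  t=0,i=0
  [6] ..##. => .  t=2,i=3
  [5] ..#.# => .  t=2,i=13
  [4] ..#.. => #  t=0,i=8
  [3] ...## => #  t=0,i=11
  [2] ...#. => #  t=3,i=4
  [1] ....# => #  t=1,i=18
  [0] ..... => #  t=4,i=16
  bits 10111001001001010100110110011111 = 3106229663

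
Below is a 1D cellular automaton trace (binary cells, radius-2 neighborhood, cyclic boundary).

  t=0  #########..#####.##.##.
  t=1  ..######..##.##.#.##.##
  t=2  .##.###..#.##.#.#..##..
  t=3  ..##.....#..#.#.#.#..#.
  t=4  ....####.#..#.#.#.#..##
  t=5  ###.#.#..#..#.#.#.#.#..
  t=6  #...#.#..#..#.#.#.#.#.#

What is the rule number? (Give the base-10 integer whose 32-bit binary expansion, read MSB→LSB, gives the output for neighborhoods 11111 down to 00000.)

3375964595

  #####|#  b31=1 t=0,i=2
  ####.|#  b30=1 t=0,i=7
  ###.#|.  b29=0 t=0,i=15
  ###..|.  b28=0 t=0,i=8
  ##.##|#  b27=1 t=0,i=16
  ##.#.|.  b26=0 t=1,i=15
  ##..#|.  b25=0 t=0,i=9
  ##...|#  b24=1 t=2,i=21
  #.###|.  b23=0 t=0,i=0
  #.##.|.  b22=0 t=0,i=17
  #.#.#|#  b21=1 t=1,i=16
  #.#..|#  b20=1 t=2,i=16
  #..##|#  b19=1 t=0,i=10
  #..#.|.  b18=0 t=2,i=8
  #...#|.  b17=0 t=2,i=22
  #....|#  b16=1 t=3,i=5
  .####|.  b15=0 t=0,i=1
  .###.|.  b14=0 t=2,i=5
  .##.#|#  b13=1 t=0,i=18
  .##..|.  b12=0 t=1,i=22
  .#.##|.  b11=0 t=1,i=17
  .#.#.|.  b10=0 t=2,i=15
  .#..#|.  b9=0 t=2,i=17
  .#...|#  b8=1 t=3,i=22
  ..###|#  b7=1 t=0,i=11
  ..##.|.  b6=0 t=1,i=10
  ..#.#|#  b5=1 t=2,i=9
  ..#..|#  b4=1 t=3,i=9
  ...##|.  b3=0 t=2,i=0
  ...#.|.  b2=0 t=3,i=8
  ....#|#  b1=1 t=3,i=7
  .....|#  b0=1 t=3,i=6
  bits 11001001001110010010000110110011 = 3375964595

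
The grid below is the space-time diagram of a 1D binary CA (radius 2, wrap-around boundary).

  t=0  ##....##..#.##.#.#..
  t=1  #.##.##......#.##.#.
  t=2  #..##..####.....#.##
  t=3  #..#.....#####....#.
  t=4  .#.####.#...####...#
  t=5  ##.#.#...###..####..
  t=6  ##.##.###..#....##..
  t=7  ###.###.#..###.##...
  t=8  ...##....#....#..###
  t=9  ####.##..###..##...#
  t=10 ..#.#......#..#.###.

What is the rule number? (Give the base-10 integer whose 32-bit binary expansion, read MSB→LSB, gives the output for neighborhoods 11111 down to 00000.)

  #####|.  b31=0 t=3,i=11
  ####.|#  b30=1 t=2,i=9
  ###.#|.  b29=0 t=4,i=6
  ###..|#  b28=1 t=2,i=0
  ##.##|#  b27=1 t=1,i=4
  ##.#.|.  b26=0 t=0,i=14
  ##..#|.  b25=0 t=0,i=8
  ##...|#  b24=1 t=0,i=2
  #.###|#  b23=1 t=2,i=18
  #.##.|.  b22=0 t=0,i=12
  #.#.#|#  b21=1 t=0,i=15
  #.#..|.  b20=0 t=0,i=17
  #..##|.  b19=0 t=0,i=19
  #..#.|.  b18=0 t=0,i=9
  #...#|#  b17=1 t=4,i=10
  #....|#  b16=1 t=0,i=3
  .####|.  b15=0 t=2,i=8
  .###.|.  b14=0 t=2,i=19
  .##.#|#  b13=1 t=0,i=13
  .##..|.  b12=0 t=0,i=1
  .#.##|.  b11=0 t=0,i=11
  .#.#.|#  b10=1 t=0,i=16
  .#..#|#  b9=1 t=0,i=18
  .#...|#  b8=1 t=3,i=4
  ..###|.  b7=0 t=2,i=7
  ..##.|#  b6=1 t=0,i=0
  ..#.#|.  b5=0 t=0,i=10
  ..#..|#  b4=1 t=3,i=3
  ...##|#  b3=1 t=0,i=5
  ...#.|.  b2=0 t=1,i=12
  ....#|.  b1=0 t=0,i=4
  .....|#  b0=1 t=1,i=9
  bits 01011001101000110010011101011001 = 1503864665

1503864665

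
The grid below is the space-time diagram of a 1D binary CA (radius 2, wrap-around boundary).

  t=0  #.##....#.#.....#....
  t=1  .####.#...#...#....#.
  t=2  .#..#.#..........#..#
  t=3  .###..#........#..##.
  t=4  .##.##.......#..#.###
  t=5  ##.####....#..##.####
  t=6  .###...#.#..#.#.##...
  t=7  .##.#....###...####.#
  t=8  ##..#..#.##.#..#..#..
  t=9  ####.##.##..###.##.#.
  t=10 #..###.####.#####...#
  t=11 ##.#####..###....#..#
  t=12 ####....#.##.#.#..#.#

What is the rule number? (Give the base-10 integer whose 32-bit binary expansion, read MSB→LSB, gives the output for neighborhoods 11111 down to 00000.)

  nb #####: next=.  (t=5,i=19, bit31=0)
  nb ####.: next=.  (t=1,i=3, bit30=0)
  nb ###.#: next=#  (t=1,i=4, bit29=1)
  nb ###..: next=.  (t=3,i=3, bit28=0)
  nb ##.##: next=#  (t=4,i=0, bit27=1)
  nb ##.#.: next=.  (t=1,i=5, bit26=0)
  nb ##..#: next=#  (t=3,i=4, bit25=1)
  nb ##...: next=#  (t=0,i=4, bit24=1)
  nb #.###: next=#  (t=4,i=18, bit23=1)
  nb #.##.: next=#  (t=0,i=2, bit22=1)
  nb #.#.#: next=.  (t=6,i=14, bit21=0)
  nb #.#..: next=#  (t=0,i=10, bit20=1)
  nb #..##: next=.  (t=1,i=0, bit19=0)
  nb #..#.: next=#  (t=2,i=3, bit18=1)
  nb #...#: next=.  (t=1,i=8, bit17=0)
  nb #....: next=.  (t=0,i=5, bit16=0)
  nb .####: next=.  (t=1,i=2, bit15=0)
  nb .###.: next=#  (t=3,i=2, bit14=1)
  nb .##.#: next=.  (t=4,i=2, bit13=0)
  nb .##..: next=#  (t=0,i=3, bit12=1)
  nb .#.##: next=#  (t=0,i=1, bit11=1)
  nb .#.#.: next=.  (t=0,i=9, bit10=0)
  nb .#..#: next=#  (t=1,i=20, bit9=1)
  nb .#...: next=.  (t=0,i=11, bit8=0)
  nb ..###: next=#  (t=1,i=1, bit7=1)
  nb ..##.: next=#  (t=3,i=18, bit6=1)
  nb ..#.#: next=.  (t=0,i=0, bit5=0)
  nb ..#..: next=.  (t=0,i=16, bit4=0)
  nb ...##: next=.  (t=6,i=0, bit3=0)
  nb ...#.: next=.  (t=0,i=7, bit2=0)
  nb ....#: next=#  (t=0,i=6, bit1=1)
  nb .....: next=.  (t=0,i=13, bit0=0)
  bits 00101011110101000101101011000010 = 735337154

735337154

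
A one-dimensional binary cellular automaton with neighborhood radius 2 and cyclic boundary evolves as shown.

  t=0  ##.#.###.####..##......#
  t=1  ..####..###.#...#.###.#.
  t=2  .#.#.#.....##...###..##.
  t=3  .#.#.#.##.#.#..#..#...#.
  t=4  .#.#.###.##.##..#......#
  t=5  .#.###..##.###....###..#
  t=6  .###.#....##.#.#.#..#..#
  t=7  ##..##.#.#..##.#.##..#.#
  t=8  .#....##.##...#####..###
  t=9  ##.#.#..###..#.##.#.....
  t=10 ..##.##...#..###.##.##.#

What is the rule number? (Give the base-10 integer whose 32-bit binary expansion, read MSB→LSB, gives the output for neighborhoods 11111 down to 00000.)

2633079337

  #####|#  b31=1 t=8,i=16
  ####.|.  b30=0 t=0,i=11
  ###.#|.  b29=0 t=0,i=1
  ###..|#  b28=1 t=0,i=12
  ##.##|#  b27=1 t=0,i=8
  ##.#.|#  b26=1 t=0,i=2
  ##..#|.  b25=0 t=0,i=13
  ##...|.  b24=0 t=0,i=17
  #.###|#  b23=1 t=0,i=5
  #.##.|#  b22=1 t=3,i=7
  #.#.#|#  b21=1 t=0,i=3
  #.#..|#  b20=1 t=1,i=12
  #..##|.  b19=0 t=0,i=14
  #..#.|.  b18=0 t=2,i=0
  #...#|.  b17=0 t=1,i=0
  #....|#  b16=1 t=0,i=18
  .####|#  b15=1 t=0,i=10
  .###.|.  b14=0 t=0,i=0
  .##.#|.  b13=0 t=3,i=8
  .##..|#  b12=1 t=0,i=16
  .#.##|#  b11=1 t=0,i=4
  .#.#.|.  b10=0 t=2,i=2
  .#..#|#  b9=1 t=3,i=13
  .#...|.  b8=0 t=1,i=13
  ..###|.  b7=0 t=0,i=23
  ..##.|.  b6=0 t=0,i=15
  ..#.#|#  b5=1 t=1,i=16
  ..#..|.  b4=0 t=3,i=15
  ...##|#  b3=1 t=0,i=22
  ...#.|.  b2=0 t=1,i=15
  ....#|.  b1=0 t=0,i=21
  .....|#  b0=1 t=0,i=19
  bits 10011100111100011001101000101001 = 2633079337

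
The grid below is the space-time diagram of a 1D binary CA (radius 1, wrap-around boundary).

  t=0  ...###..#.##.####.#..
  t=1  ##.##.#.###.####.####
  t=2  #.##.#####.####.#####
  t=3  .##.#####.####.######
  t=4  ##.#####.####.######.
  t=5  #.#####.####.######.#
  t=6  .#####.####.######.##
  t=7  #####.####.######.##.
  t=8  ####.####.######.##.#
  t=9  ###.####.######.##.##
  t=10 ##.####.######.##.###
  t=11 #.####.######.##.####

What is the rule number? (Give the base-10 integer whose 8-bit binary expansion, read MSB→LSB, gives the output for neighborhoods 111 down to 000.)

189

  ### -> #   bit 7 = 1  t=0,i=4
  ##. -> .   bit 6 = 0  t=0,i=5
  #.# -> #   bit 5 = 1  t=0,i=9
  #.. -> #   bit 4 = 1  t=0,i=6
  .## -> #   bit 3 = 1  t=0,i=3
  .#. -> #   bit 2 = 1  t=0,i=8
  ..# -> .   bit 1 = 0  t=0,i=2
  ... -> #   bit 0 = 1  t=0,i=0
  bits 10111101 = 189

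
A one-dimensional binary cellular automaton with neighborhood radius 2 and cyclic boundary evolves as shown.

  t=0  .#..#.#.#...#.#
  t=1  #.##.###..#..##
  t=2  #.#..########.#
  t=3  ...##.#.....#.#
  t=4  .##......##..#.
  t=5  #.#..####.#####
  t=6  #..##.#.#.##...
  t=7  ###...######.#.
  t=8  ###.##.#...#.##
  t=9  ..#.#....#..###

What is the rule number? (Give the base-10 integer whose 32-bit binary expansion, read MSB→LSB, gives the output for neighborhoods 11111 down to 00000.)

  [31] ##### => .  t=2,i=7
  [30] ####. => .  t=2,i=11
  [29] ###.# => #  t=1,i=0
  [28] ###.. => #  t=1,i=7
  [27] ##.## => .  t=1,i=1
  [26] ##.#. => .  t=2,i=1
  [25] ##..# => #  t=1,i=8
  [24] ##... => .  t=4,i=3
  [23] #.### => #  t=1,i=5
  [22] #.##. => #  t=1,i=2
  [21] #.#.# => #  t=0,i=6
  [20] #.#.. => .  t=0,i=1
  [19] #..## => #  t=1,i=12
  [18] #..#. => #  t=0,i=3
  [17] #...# => #  t=0,i=10
  [16] #.... => .  t=3,i=8
  [15] .#### => #  t=2,i=6
  [14] .###. => #  t=1,i=6
  [13] .##.# => .  t=1,i=3
  [12] .##.. => #  t=4,i=2
  [11] .#.## => #  t=6,i=9
  [10] .#.#. => #  t=0,i=0
  [9] .#..# => #  t=0,i=2
  [8] .#... => .  t=0,i=9
  [7] ..### => .  t=1,i=13
  [6] ..##. => .  t=3,i=3
  [5] ..#.# => .  t=0,i=4
  [4] ..#.. => #  t=1,i=10
  [3] ...## => #  t=3,i=2
  [2] ...#. => .  t=0,i=11
  [1] ....# => #  t=3,i=10
  [0] ..... => #  t=3,i=9
  bits 00110010111011101101111000011011 = 854515227

854515227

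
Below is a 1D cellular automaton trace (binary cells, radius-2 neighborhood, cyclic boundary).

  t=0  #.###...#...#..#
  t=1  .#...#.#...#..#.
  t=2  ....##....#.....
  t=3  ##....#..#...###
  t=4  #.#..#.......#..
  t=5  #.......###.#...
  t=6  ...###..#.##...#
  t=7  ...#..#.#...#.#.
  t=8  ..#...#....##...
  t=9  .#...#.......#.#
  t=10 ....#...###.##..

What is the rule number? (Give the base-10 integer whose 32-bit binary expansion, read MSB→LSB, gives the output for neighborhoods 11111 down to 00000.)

1862795429

  [31] ##### => .  t=3,i=15
  [30] ####. => #  t=3,i=0
  [29] ###.# => #  t=5,i=10
  [28] ###.. => .  t=0,i=4
  [27] ##.## => #  t=0,i=1
  [26] ##.#. => #  t=5,i=11
  [25] ##..# => #  t=6,i=6
  [24] ##... => #  t=0,i=5
  [23] #.### => .  t=0,i=2
  [22] #.##. => .  t=6,i=10
  [21] #.#.# => .  t=9,i=15
  [20] #.#.. => .  t=1,i=7
  [19] #..## => #  t=0,i=14
  [18] #..#. => .  t=1,i=0
  [17] #...# => .  t=0,i=6
  [16] #.... => .  t=2,i=7
  [15] .#### => .  t=3,i=14
  [14] .###. => .  t=0,i=3
  [13] .##.# => .  t=0,i=0
  [12] .##.. => .  t=2,i=5
  [11] .#.## => .  t=6,i=9
  [10] .#.#. => .  t=1,i=6
  [9] .#..# => .  t=0,i=13
  [8] .#... => .  t=0,i=9
  [7] ..### => #  t=3,i=13
  [6] ..##. => .  t=0,i=15
  [5] ..#.# => #  t=1,i=5
  [4] ..#.. => .  t=0,i=8
  [3] ...## => .  t=2,i=3
  [2] ...#. => #  t=0,i=7
  [1] ....# => .  t=2,i=2
  [0] ..... => #  t=2,i=0
  bits 01101111000010000000000010100101 = 1862795429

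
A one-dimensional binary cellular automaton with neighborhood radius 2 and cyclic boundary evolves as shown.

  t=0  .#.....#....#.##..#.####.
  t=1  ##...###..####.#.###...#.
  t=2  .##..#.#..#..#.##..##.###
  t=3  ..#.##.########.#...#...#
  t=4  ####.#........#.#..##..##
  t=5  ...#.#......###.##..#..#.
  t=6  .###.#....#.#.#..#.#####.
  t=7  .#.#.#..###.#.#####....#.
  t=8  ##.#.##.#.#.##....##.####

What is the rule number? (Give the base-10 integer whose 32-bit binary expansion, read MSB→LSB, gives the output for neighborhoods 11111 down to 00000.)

  [31] ##### => .  t=3,i=9
  [30] ####. => .  t=0,i=22
  [29] ###.# => #  t=1,i=13
  [28] ###.. => #  t=0,i=23
  [27] ##.## => .  t=2,i=0
  [26] ##.#. => .  t=1,i=14
  [25] ##..# => .  t=0,i=16
  [24] ##... => #  t=1,i=2
  [23] #.### => .  t=0,i=20
  [22] #.##. => .  t=0,i=14
  [21] #.#.# => #  t=1,i=15
  [20] #.#.. => #  t=2,i=7
  [19] #..## => .  t=1,i=9
  [18] #..#. => #  t=0,i=0
  [17] #...# => .  t=1,i=3
  [16] #.... => .  t=0,i=3
  [15] .#### => .  t=0,i=21
  [14] .###. => .  t=1,i=6
  [13] .##.# => #  t=2,i=20
  [12] .##.. => #  t=0,i=15
  [11] .#.## => #  t=0,i=13
  [10] .#.#. => .  t=2,i=6
  [9] .#..# => #  t=2,i=8
  [8] .#... => .  t=0,i=2
  [7] ..### => #  t=1,i=5
  [6] ..##. => .  t=2,i=19
  [5] ..#.# => #  t=0,i=12
  [4] ..#.. => #  t=0,i=1
  [3] ...## => .  t=1,i=4
  [2] ...#. => #  t=0,i=6
  [1] ....# => #  t=0,i=5
  [0] ..... => .  t=0,i=4
  bits 00110001001101000011101010110110 = 825506486

825506486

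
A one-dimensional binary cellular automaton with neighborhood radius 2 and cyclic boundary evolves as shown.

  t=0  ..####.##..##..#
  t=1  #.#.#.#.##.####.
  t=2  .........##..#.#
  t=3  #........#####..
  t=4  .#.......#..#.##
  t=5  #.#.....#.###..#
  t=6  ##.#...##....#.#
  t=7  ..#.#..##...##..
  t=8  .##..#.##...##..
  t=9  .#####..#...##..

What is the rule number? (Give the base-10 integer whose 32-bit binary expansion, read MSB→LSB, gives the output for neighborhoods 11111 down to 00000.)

  #####|.  b31=0 t=3,i=11
  ####.|#  b30=1 t=0,i=4
  ###.#|.  b29=0 t=0,i=5
  ###..|.  b28=0 t=3,i=13
  ##.##|#  b27=1 t=0,i=6
  ##.#.|#  b26=1 t=1,i=15
  ##..#|#  b25=1 t=0,i=9
  ##...|.  b24=0 t=6,i=9
  #.###|.  b23=0 t=1,i=11
  #.##.|.  b22=0 t=0,i=7
  #.#.#|.  b21=0 t=1,i=0
  #.#..|.  b20=0 t=2,i=15
  #..##|.  b19=0 t=0,i=1
  #..#.|#  b18=1 t=0,i=14
  #...#|.  b17=0 t=6,i=5
  #....|.  b16=0 t=2,i=1
  .####|.  b15=0 t=0,i=3
  .###.|.  b14=0 t=5,i=11
  .##.#|#  b13=1 t=1,i=9
  .##..|#  b12=1 t=0,i=8
  .#.##|.  b11=0 t=1,i=7
  .#.#.|.  b10=0 t=1,i=1
  .#..#|#  b9=1 t=0,i=0
  .#...|#  b8=1 t=2,i=0
  ..###|#  b7=1 t=0,i=2
  ..##.|#  b6=1 t=0,i=11
  ..#.#|#  b5=1 t=2,i=13
  ..#..|.  b4=0 t=0,i=15
  ...##|.  b3=0 t=2,i=8
  ...#.|#  b2=1 t=4,i=8
  ....#|.  b1=0 t=2,i=7
  .....|.  b0=0 t=2,i=2
  bits 01001110000001000011001111100100 = 1308898276

1308898276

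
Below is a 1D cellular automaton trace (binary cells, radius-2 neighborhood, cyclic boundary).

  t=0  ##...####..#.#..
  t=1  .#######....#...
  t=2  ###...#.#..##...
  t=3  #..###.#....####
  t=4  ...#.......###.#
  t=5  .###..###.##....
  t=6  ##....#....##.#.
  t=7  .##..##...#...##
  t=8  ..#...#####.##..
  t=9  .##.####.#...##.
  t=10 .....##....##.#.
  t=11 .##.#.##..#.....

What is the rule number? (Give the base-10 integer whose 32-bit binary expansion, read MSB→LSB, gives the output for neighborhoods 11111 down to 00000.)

  [31] ##### => .  t=1,i=3
  [30] ####. => #  t=0,i=7
  [29] ###.# => .  t=3,i=5
  [28] ###.. => .  t=0,i=8
  [27] ##.## => .  t=5,i=9
  [26] ##.#. => .  t=3,i=6
  [25] ##..# => .  t=0,i=9
  [24] ##... => #  t=0,i=2
  [23] #.### => .  t=9,i=4
  [22] #.##. => .  t=5,i=10
  [21] #.#.# => #  t=6,i=14
  [20] #.#.. => .  t=0,i=13
  [19] #..## => .  t=0,i=15
  [18] #..#. => .  t=0,i=10
  [17] #...# => #  t=0,i=3
  [16] #.... => .  t=1,i=9
  [15] .#### => #  t=0,i=6
  [14] .###. => .  t=2,i=1
  [13] .##.# => .  t=6,i=12
  [12] .##.. => #  t=0,i=1
  [11] .#.## => #  t=6,i=15
  [10] .#.#. => #  t=0,i=12
  [9] .#..# => .  t=0,i=14
  [8] .#... => .  t=1,i=13
  [7] ..### => #  t=0,i=5
  [6] ..##. => .  t=0,i=0
  [5] ..#.# => .  t=0,i=11
  [4] ..#.. => #  t=1,i=12
  [3] ...## => #  t=0,i=4
  [2] ...#. => #  t=1,i=11
  [1] ....# => .  t=1,i=10
  [0] ..... => #  t=4,i=6
  bits 01000001001000101001110010011101 = 1092787357

1092787357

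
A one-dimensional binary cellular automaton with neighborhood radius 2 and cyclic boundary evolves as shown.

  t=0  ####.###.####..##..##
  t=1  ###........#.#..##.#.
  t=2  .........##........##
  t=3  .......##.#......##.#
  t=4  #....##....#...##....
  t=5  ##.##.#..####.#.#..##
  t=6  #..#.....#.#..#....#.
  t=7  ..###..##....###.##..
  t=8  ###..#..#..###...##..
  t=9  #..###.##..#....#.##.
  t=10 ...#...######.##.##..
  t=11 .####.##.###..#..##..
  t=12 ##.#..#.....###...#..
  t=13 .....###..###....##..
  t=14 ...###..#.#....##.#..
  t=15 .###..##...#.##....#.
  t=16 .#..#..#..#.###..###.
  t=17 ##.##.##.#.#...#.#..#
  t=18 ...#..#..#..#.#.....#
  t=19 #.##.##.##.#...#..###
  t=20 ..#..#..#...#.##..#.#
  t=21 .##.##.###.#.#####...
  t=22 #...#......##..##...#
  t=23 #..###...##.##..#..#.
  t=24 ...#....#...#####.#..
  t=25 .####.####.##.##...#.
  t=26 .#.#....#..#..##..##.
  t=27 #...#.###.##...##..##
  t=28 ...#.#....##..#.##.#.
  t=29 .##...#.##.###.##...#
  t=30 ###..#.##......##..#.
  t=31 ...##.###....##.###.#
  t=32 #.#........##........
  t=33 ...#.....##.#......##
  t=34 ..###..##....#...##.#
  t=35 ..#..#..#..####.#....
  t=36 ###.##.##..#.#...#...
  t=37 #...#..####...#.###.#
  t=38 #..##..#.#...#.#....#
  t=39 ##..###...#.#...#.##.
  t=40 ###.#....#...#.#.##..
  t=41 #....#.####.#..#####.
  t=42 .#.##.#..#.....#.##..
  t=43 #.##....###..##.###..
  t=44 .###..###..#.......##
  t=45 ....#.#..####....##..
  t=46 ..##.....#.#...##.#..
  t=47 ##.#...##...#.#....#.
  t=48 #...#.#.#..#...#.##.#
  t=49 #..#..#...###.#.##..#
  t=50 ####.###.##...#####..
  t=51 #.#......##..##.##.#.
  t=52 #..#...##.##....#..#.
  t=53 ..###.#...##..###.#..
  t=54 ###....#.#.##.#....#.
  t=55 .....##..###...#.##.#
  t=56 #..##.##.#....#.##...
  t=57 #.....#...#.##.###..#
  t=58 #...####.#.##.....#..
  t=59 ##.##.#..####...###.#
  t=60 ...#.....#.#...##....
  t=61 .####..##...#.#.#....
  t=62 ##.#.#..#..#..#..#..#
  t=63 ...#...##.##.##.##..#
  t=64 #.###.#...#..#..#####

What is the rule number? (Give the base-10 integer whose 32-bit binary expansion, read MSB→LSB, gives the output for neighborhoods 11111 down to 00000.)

3261340062

  nb #####: next=#  (t=0,i=0, bit31=1)
  nb ####.: next=#  (t=0,i=2, bit30=1)
  nb ###.#: next=.  (t=0,i=3, bit29=0)
  nb ###..: next=.  (t=0,i=12, bit28=0)
  nb ##.##: next=.  (t=0,i=4, bit27=0)
  nb ##.#.: next=.  (t=1,i=18, bit26=0)
  nb ##..#: next=#  (t=0,i=13, bit25=1)
  nb ##...: next=.  (t=1,i=3, bit24=0)
  nb #.###: next=.  (t=0,i=5, bit23=0)
  nb #.##.: next=#  (t=5,i=3, bit22=1)
  nb #.#.#: next=#  (t=1,i=19, bit21=1)
  nb #.#..: next=.  (t=1,i=13, bit20=0)
  nb #..##: next=.  (t=0,i=14, bit19=0)
  nb #..#.: next=#  (t=6,i=2, bit18=1)
  nb #...#: next=.  (t=4,i=13, bit17=0)
  nb #....: next=.  (t=1,i=4, bit16=0)
  nb .####: next=.  (t=0,i=10, bit15=0)
  nb .###.: next=.  (t=0,i=6, bit14=0)
  nb .##.#: next=.  (t=1,i=17, bit13=0)
  nb .##..: next=#  (t=0,i=16, bit12=1)
  nb .#.##: next=#  (t=1,i=20, bit11=1)
  nb .#.#.: next=.  (t=1,i=12, bit10=0)
  nb .#..#: next=.  (t=1,i=14, bit9=0)
  nb .#...: next=#  (t=3,i=0, bit8=1)
  nb ..###: next=#  (t=0,i=19, bit7=1)
  nb ..##.: next=.  (t=0,i=15, bit6=0)
  nb ..#.#: next=.  (t=1,i=11, bit5=0)
  nb ..#..: next=#  (t=4,i=0, bit4=1)
  nb ...##: next=#  (t=2,i=8, bit3=1)
  nb ...#.: next=#  (t=1,i=10, bit2=1)
  nb ....#: next=#  (t=1,i=9, bit1=1)
  nb .....: next=.  (t=1,i=5, bit0=0)
  bits 11000010011001000001100110011110 = 3261340062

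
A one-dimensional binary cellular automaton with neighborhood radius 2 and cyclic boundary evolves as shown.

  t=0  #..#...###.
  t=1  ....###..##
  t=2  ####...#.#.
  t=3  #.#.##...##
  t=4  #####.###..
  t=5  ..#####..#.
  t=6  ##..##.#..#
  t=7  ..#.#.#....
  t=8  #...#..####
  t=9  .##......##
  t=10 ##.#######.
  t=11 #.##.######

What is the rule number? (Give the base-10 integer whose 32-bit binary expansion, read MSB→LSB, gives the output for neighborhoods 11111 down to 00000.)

  nb #####: next=#  (t=4,i=2, bit31=1)
  nb ####.: next=#  (t=2,i=2, bit30=1)
  nb ###.#: next=#  (t=0,i=9, bit29=1)
  nb ###..: next=.  (t=1,i=6, bit28=0)
  nb ##.##: next=#  (t=4,i=5, bit27=1)
  nb ##.#.: next=#  (t=0,i=10, bit26=1)
  nb ##..#: next=#  (t=1,i=7, bit25=1)
  nb ##...: next=#  (t=1,i=0, bit24=1)
  nb #.###: next=#  (t=2,i=0, bit23=1)
  nb #.##.: next=#  (t=3,i=4, bit22=1)
  nb #.#.#: next=#  (t=2,i=9, bit21=1)
  nb #.#..: next=.  (t=0,i=0, bit20=0)
  nb #..##: next=.  (t=1,i=8, bit19=0)
  nb #..#.: next=.  (t=0,i=2, bit18=0)
  nb #...#: next=#  (t=0,i=5, bit17=1)
  nb #....: next=#  (t=1,i=1, bit16=1)
  nb .####: next=.  (t=2,i=1, bit15=0)
  nb .###.: next=.  (t=0,i=8, bit14=0)
  nb .##.#: next=.  (t=6,i=5, bit13=0)
  nb .##..: next=.  (t=1,i=10, bit12=0)
  nb .#.##: next=#  (t=2,i=10, bit11=1)
  nb .#.#.: next=.  (t=2,i=8, bit10=0)
  nb .#..#: next=.  (t=0,i=1, bit9=0)
  nb .#...: next=#  (t=0,i=4, bit8=1)
  nb ..###: next=.  (t=0,i=7, bit7=0)
  nb ..##.: next=#  (t=1,i=9, bit6=1)
  nb ..#.#: next=.  (t=2,i=7, bit5=0)
  nb ..#..: next=.  (t=0,i=3, bit4=0)
  nb ...##: next=#  (t=0,i=6, bit3=1)
  nb ...#.: next=.  (t=2,i=6, bit2=0)
  nb ....#: next=#  (t=1,i=2, bit1=1)
  nb .....: next=#  (t=7,i=9, bit0=1)
  bits 11101111111000110000100101001011 = 4024633675

4024633675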